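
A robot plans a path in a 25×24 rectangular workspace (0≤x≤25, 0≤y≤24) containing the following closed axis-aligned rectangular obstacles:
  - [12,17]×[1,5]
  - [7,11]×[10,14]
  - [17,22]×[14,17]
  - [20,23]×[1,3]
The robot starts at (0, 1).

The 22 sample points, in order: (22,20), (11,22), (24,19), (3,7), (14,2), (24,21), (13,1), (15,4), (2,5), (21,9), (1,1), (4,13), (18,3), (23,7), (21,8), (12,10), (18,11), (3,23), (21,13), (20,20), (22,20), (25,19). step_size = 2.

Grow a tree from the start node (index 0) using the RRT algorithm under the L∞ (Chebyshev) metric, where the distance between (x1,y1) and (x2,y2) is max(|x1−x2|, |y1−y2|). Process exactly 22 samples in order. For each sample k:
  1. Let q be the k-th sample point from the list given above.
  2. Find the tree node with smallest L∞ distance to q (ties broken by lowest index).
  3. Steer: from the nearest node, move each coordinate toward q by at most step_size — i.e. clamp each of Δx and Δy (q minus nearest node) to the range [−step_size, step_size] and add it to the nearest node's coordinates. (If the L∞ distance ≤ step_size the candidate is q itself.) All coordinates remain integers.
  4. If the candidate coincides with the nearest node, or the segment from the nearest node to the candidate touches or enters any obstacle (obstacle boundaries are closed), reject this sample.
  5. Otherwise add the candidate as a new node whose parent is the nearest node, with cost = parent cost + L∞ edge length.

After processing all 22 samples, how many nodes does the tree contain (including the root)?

1. q=(22,20) nearest=0 d=22 new=(2,3) → add node 1 parent=0 cost=2
2. q=(11,22) nearest=1 d=19 new=(4,5) → add node 2 parent=1 cost=4
3. q=(24,19) nearest=2 d=20 new=(6,7) → add node 3 parent=2 cost=6
4. q=(3,7) nearest=2 d=2 new=(3,7) → add node 4 parent=2 cost=6
5. q=(14,2) nearest=3 d=8 new=(8,5) → add node 5 parent=3 cost=8
6. q=(24,21) nearest=5 d=16 new=(10,7) → add node 6 parent=5 cost=10
7. q=(13,1) nearest=5 d=5 new=(10,3) → add node 7 parent=5 cost=10
8. q=(15,4) nearest=6 d=5 new=(12,5) → blocked by [12,17]×[1,5], reject
9. q=(2,5) nearest=1 d=2 new=(2,5) → add node 8 parent=1 cost=4
10. q=(21,9) nearest=6 d=11 new=(12,9) → add node 9 parent=6 cost=12
11. q=(1,1) nearest=0 d=1 new=(1,1) → add node 10 parent=0 cost=1
12. q=(4,13) nearest=3 d=6 new=(4,9) → add node 11 parent=3 cost=8
13. q=(18,3) nearest=9 d=6 new=(14,7) → add node 12 parent=9 cost=14
14. q=(23,7) nearest=12 d=9 new=(16,7) → add node 13 parent=12 cost=16
15. q=(21,8) nearest=13 d=5 new=(18,8) → add node 14 parent=13 cost=18
16. q=(12,10) nearest=9 d=1 new=(12,10) → add node 15 parent=9 cost=13
17. q=(18,11) nearest=14 d=3 new=(18,10) → add node 16 parent=14 cost=20
18. q=(3,23) nearest=15 d=13 new=(10,12) → blocked by [7,11]×[10,14], reject
19. q=(21,13) nearest=16 d=3 new=(20,12) → add node 17 parent=16 cost=22
20. q=(20,20) nearest=17 d=8 new=(20,14) → blocked by [17,22]×[14,17], reject
21. q=(22,20) nearest=17 d=8 new=(22,14) → blocked by [17,22]×[14,17], reject
22. q=(25,19) nearest=17 d=7 new=(22,14) → blocked by [17,22]×[14,17], reject

Node count: 18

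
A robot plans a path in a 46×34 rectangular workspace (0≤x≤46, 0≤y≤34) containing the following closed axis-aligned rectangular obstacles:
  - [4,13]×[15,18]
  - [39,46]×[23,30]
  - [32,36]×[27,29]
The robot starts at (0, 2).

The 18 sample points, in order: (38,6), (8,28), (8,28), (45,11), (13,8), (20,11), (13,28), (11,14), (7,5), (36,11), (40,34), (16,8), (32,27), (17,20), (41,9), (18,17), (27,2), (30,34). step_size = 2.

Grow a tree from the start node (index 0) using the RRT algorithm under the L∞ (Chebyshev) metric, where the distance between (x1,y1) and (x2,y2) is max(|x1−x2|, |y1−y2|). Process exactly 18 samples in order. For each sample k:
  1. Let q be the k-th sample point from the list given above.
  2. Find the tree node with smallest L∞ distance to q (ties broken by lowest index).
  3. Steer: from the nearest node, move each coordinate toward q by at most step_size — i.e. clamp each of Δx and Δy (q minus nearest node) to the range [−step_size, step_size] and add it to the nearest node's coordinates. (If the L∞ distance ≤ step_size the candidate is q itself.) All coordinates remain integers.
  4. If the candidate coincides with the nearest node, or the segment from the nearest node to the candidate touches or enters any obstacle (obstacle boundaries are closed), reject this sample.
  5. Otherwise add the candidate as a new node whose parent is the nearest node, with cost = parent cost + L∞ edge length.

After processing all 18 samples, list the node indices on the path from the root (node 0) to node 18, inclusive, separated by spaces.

1. q=(38,6) nearest=0 d=38 new=(2,4) → add node 1 parent=0 cost=2
2. q=(8,28) nearest=1 d=24 new=(4,6) → add node 2 parent=1 cost=4
3. q=(8,28) nearest=2 d=22 new=(6,8) → add node 3 parent=2 cost=6
4. q=(45,11) nearest=3 d=39 new=(8,10) → add node 4 parent=3 cost=8
5. q=(13,8) nearest=4 d=5 new=(10,8) → add node 5 parent=4 cost=10
6. q=(20,11) nearest=5 d=10 new=(12,10) → add node 6 parent=5 cost=12
7. q=(13,28) nearest=4 d=18 new=(10,12) → add node 7 parent=4 cost=10
8. q=(11,14) nearest=7 d=2 new=(11,14) → add node 8 parent=7 cost=12
9. q=(7,5) nearest=2 d=3 new=(6,5) → add node 9 parent=2 cost=6
10. q=(36,11) nearest=6 d=24 new=(14,11) → add node 10 parent=6 cost=14
11. q=(40,34) nearest=10 d=26 new=(16,13) → add node 11 parent=10 cost=16
12. q=(16,8) nearest=10 d=3 new=(16,9) → add node 12 parent=10 cost=16
13. q=(32,27) nearest=11 d=16 new=(18,15) → add node 13 parent=11 cost=18
14. q=(17,20) nearest=13 d=5 new=(17,17) → add node 14 parent=13 cost=20
15. q=(41,9) nearest=13 d=23 new=(20,13) → add node 15 parent=13 cost=20
16. q=(18,17) nearest=14 d=1 new=(18,17) → add node 16 parent=14 cost=21
17. q=(27,2) nearest=11 d=11 new=(18,11) → add node 17 parent=11 cost=18
18. q=(30,34) nearest=14 d=17 new=(19,19) → add node 18 parent=14 cost=22

Path: 0 1 2 3 4 5 6 10 11 13 14 18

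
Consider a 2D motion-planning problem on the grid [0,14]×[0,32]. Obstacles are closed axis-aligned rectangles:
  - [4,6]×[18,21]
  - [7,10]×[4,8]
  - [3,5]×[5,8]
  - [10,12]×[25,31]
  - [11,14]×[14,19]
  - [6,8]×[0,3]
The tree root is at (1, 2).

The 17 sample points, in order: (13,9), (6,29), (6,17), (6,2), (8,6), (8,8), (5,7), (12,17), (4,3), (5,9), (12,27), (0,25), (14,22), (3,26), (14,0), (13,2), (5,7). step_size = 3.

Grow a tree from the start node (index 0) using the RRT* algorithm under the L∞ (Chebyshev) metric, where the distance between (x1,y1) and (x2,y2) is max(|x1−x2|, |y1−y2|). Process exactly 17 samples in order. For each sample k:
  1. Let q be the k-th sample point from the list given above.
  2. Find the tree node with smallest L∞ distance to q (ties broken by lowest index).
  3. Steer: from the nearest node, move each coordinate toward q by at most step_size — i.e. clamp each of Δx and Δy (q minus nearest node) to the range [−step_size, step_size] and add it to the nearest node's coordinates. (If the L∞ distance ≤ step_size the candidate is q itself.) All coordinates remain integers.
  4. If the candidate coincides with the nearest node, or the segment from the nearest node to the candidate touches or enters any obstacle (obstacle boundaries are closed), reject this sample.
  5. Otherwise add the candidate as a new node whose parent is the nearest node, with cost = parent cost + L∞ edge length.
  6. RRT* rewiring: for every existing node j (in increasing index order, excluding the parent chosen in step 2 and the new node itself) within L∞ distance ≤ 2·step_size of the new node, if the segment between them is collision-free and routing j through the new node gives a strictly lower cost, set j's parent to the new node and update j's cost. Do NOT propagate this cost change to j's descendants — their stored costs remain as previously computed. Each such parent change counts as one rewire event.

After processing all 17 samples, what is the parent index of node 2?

1. q=(13,9) nearest=0 d=12 new=(4,5) → blocked by [3,5]×[5,8], reject
2. q=(6,29) nearest=0 d=27 new=(4,5) → blocked by [3,5]×[5,8], reject
3. q=(6,17) nearest=0 d=15 new=(4,5) → blocked by [3,5]×[5,8], reject
4. q=(6,2) nearest=0 d=5 new=(4,2) → add node 1 parent=0 cost=3
5. q=(8,6) nearest=1 d=4 new=(7,5) → blocked by [7,10]×[4,8], reject
6. q=(8,8) nearest=1 d=6 new=(7,5) → blocked by [7,10]×[4,8], reject
7. q=(5,7) nearest=0 d=5 new=(4,5) → blocked by [3,5]×[5,8], reject
8. q=(12,17) nearest=0 d=15 new=(4,5) → blocked by [3,5]×[5,8], reject
9. q=(4,3) nearest=1 d=1 new=(4,3) → add node 2 parent=1 cost=4
10. q=(5,9) nearest=2 d=6 new=(5,6) → blocked by [3,5]×[5,8], reject
11. q=(12,27) nearest=2 d=24 new=(7,6) → blocked by [7,10]×[4,8], reject
12. q=(0,25) nearest=2 d=22 new=(1,6) → add node 3 parent=2 cost=7
13. q=(14,22) nearest=3 d=16 new=(4,9) → blocked by [3,5]×[5,8], reject
14. q=(3,26) nearest=3 d=20 new=(3,9) → add node 4 parent=3 cost=10
15. q=(14,0) nearest=1 d=10 new=(7,0) → blocked by [6,8]×[0,3], reject
16. q=(13,2) nearest=1 d=9 new=(7,2) → blocked by [6,8]×[0,3], reject
17. q=(5,7) nearest=4 d=2 new=(5,7) → blocked by [3,5]×[5,8], reject

Parent of node 2: 1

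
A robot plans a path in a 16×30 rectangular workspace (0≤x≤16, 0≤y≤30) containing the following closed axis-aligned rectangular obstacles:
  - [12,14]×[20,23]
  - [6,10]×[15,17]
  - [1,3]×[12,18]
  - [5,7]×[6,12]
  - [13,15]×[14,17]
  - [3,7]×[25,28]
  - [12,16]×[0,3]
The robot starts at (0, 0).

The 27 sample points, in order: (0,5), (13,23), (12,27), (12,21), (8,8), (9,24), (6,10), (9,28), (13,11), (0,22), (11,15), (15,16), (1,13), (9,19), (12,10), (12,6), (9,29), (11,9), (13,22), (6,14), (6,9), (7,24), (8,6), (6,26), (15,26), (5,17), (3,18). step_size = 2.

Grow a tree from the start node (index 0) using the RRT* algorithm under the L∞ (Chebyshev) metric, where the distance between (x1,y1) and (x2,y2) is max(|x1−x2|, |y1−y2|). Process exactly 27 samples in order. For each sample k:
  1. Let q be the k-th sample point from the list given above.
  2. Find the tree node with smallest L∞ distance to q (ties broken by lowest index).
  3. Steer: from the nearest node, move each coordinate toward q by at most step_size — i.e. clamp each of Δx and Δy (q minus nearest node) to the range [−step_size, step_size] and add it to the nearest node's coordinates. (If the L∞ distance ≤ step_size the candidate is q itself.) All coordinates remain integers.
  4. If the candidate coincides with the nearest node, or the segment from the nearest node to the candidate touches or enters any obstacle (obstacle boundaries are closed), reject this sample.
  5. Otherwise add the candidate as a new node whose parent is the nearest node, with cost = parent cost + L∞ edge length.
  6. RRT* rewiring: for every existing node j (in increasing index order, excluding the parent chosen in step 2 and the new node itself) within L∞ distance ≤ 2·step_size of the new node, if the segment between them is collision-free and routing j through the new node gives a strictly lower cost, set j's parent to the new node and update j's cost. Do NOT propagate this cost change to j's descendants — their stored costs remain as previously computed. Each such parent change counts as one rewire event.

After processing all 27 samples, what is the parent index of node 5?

Parent of node 5: 4

1. q=(0,5) nearest=0 d=5 new=(0,2) → add node 1 parent=0 cost=2
2. q=(13,23) nearest=1 d=21 new=(2,4) → add node 2 parent=1 cost=4
3. q=(12,27) nearest=2 d=23 new=(4,6) → add node 3 parent=2 cost=6
4. q=(12,21) nearest=3 d=15 new=(6,8) → blocked by [5,7]×[6,12], reject
5. q=(8,8) nearest=3 d=4 new=(6,8) → blocked by [5,7]×[6,12], reject
6. q=(9,24) nearest=3 d=18 new=(6,8) → blocked by [5,7]×[6,12], reject
7. q=(6,10) nearest=3 d=4 new=(6,8) → blocked by [5,7]×[6,12], reject
8. q=(9,28) nearest=3 d=22 new=(6,8) → blocked by [5,7]×[6,12], reject
9. q=(13,11) nearest=3 d=9 new=(6,8) → blocked by [5,7]×[6,12], reject
10. q=(0,22) nearest=3 d=16 new=(2,8) → add node 4 parent=3 cost=8
11. q=(11,15) nearest=3 d=9 new=(6,8) → blocked by [5,7]×[6,12], reject
12. q=(15,16) nearest=3 d=11 new=(6,8) → blocked by [5,7]×[6,12], reject
13. q=(1,13) nearest=4 d=5 new=(1,10) → add node 5 parent=4 cost=10
14. q=(9,19) nearest=5 d=9 new=(3,12) → blocked by [1,3]×[12,18], reject
15. q=(12,10) nearest=3 d=8 new=(6,8) → blocked by [5,7]×[6,12], reject
16. q=(12,6) nearest=3 d=8 new=(6,6) → blocked by [5,7]×[6,12], reject
17. q=(9,29) nearest=5 d=19 new=(3,12) → blocked by [1,3]×[12,18], reject
18. q=(11,9) nearest=3 d=7 new=(6,8) → blocked by [5,7]×[6,12], reject
19. q=(13,22) nearest=5 d=12 new=(3,12) → blocked by [1,3]×[12,18], reject
20. q=(6,14) nearest=5 d=5 new=(3,12) → blocked by [1,3]×[12,18], reject
21. q=(6,9) nearest=3 d=3 new=(6,8) → blocked by [5,7]×[6,12], reject
22. q=(7,24) nearest=5 d=14 new=(3,12) → blocked by [1,3]×[12,18], reject
23. q=(8,6) nearest=3 d=4 new=(6,6) → blocked by [5,7]×[6,12], reject
24. q=(6,26) nearest=5 d=16 new=(3,12) → blocked by [1,3]×[12,18], reject
25. q=(15,26) nearest=5 d=16 new=(3,12) → blocked by [1,3]×[12,18], reject
26. q=(5,17) nearest=5 d=7 new=(3,12) → blocked by [1,3]×[12,18], reject
27. q=(3,18) nearest=5 d=8 new=(3,12) → blocked by [1,3]×[12,18], reject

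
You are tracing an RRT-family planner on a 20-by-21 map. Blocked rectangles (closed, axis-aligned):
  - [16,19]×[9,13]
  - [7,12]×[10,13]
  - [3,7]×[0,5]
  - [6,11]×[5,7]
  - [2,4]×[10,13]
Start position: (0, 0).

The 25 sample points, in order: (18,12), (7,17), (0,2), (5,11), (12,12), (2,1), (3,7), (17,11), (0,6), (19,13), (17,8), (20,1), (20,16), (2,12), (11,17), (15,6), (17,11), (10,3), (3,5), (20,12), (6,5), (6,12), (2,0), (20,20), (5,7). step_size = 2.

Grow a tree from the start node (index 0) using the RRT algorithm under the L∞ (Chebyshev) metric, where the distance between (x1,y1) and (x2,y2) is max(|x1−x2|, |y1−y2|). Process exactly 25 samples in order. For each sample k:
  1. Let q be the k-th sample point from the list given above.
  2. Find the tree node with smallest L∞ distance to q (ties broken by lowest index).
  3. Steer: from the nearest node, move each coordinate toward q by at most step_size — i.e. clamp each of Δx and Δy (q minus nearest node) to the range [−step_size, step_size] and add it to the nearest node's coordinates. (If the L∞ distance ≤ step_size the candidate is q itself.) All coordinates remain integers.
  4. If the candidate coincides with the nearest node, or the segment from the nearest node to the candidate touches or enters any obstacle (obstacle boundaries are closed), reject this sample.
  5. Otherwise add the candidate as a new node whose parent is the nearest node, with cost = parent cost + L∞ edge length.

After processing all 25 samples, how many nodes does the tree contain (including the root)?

1. q=(18,12) nearest=0 d=18 new=(2,2) → add node 1 parent=0 cost=2
2. q=(7,17) nearest=1 d=15 new=(4,4) → blocked by [3,7]×[0,5], reject
3. q=(0,2) nearest=0 d=2 new=(0,2) → add node 2 parent=0 cost=2
4. q=(5,11) nearest=1 d=9 new=(4,4) → blocked by [3,7]×[0,5], reject
5. q=(12,12) nearest=1 d=10 new=(4,4) → blocked by [3,7]×[0,5], reject
6. q=(2,1) nearest=1 d=1 new=(2,1) → add node 3 parent=1 cost=3
7. q=(3,7) nearest=1 d=5 new=(3,4) → blocked by [3,7]×[0,5], reject
8. q=(17,11) nearest=1 d=15 new=(4,4) → blocked by [3,7]×[0,5], reject
9. q=(0,6) nearest=1 d=4 new=(0,4) → add node 4 parent=1 cost=4
10. q=(19,13) nearest=1 d=17 new=(4,4) → blocked by [3,7]×[0,5], reject
11. q=(17,8) nearest=1 d=15 new=(4,4) → blocked by [3,7]×[0,5], reject
12. q=(20,1) nearest=1 d=18 new=(4,1) → blocked by [3,7]×[0,5], reject
13. q=(20,16) nearest=1 d=18 new=(4,4) → blocked by [3,7]×[0,5], reject
14. q=(2,12) nearest=4 d=8 new=(2,6) → add node 5 parent=4 cost=6
15. q=(11,17) nearest=5 d=11 new=(4,8) → add node 6 parent=5 cost=8
16. q=(15,6) nearest=6 d=11 new=(6,6) → blocked by [6,11]×[5,7], reject
17. q=(17,11) nearest=6 d=13 new=(6,10) → add node 7 parent=6 cost=10
18. q=(10,3) nearest=6 d=6 new=(6,6) → blocked by [6,11]×[5,7], reject
19. q=(3,5) nearest=5 d=1 new=(3,5) → blocked by [3,7]×[0,5], reject
20. q=(20,12) nearest=7 d=14 new=(8,12) → blocked by [7,12]×[10,13], reject
21. q=(6,5) nearest=6 d=3 new=(6,6) → blocked by [6,11]×[5,7], reject
22. q=(6,12) nearest=7 d=2 new=(6,12) → add node 8 parent=7 cost=12
23. q=(2,0) nearest=3 d=1 new=(2,0) → add node 9 parent=3 cost=4
24. q=(20,20) nearest=7 d=14 new=(8,12) → blocked by [7,12]×[10,13], reject
25. q=(5,7) nearest=6 d=1 new=(5,7) → add node 10 parent=6 cost=9

Node count: 11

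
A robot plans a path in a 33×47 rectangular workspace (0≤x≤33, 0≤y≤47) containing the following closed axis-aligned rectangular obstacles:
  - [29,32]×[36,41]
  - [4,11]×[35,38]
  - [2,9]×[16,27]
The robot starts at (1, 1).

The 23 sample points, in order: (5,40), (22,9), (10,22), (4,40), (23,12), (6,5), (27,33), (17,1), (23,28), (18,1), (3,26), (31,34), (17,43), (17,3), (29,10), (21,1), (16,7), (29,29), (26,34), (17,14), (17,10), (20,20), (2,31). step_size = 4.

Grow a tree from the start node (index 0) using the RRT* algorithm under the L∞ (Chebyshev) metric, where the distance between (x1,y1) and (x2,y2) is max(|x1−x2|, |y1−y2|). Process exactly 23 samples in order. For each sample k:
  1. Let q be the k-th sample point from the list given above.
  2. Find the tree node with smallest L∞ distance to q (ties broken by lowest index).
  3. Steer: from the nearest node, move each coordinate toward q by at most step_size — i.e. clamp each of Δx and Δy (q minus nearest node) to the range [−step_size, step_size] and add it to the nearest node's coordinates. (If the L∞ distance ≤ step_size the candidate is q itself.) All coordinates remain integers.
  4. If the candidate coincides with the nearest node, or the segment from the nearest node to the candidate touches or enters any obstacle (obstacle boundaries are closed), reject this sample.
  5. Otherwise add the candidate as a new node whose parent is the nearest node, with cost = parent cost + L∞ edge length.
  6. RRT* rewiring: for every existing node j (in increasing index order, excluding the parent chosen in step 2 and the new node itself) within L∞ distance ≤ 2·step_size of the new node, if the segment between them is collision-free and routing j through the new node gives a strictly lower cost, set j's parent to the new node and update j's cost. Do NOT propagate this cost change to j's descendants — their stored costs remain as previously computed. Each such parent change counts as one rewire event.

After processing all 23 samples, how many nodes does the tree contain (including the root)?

Node count: 22

1. q=(5,40) nearest=0 d=39 new=(5,5) → add node 1 parent=0 cost=4
2. q=(22,9) nearest=1 d=17 new=(9,9) → add node 2 parent=1 cost=8
3. q=(10,22) nearest=2 d=13 new=(10,13) → add node 3 parent=2 cost=12
4. q=(4,40) nearest=3 d=27 new=(6,17) → blocked by [2,9]×[16,27], reject
5. q=(23,12) nearest=3 d=13 new=(14,12) → add node 4 parent=3 cost=16
6. q=(6,5) nearest=1 d=1 new=(6,5) → add node 5 parent=1 cost=5; rewire 4→5 (13<16)
7. q=(27,33) nearest=3 d=20 new=(14,17) → add node 6 parent=3 cost=16
8. q=(17,1) nearest=2 d=8 new=(13,5) → add node 7 parent=2 cost=12
9. q=(23,28) nearest=6 d=11 new=(18,21) → add node 8 parent=6 cost=20
10. q=(18,1) nearest=7 d=5 new=(17,1) → add node 9 parent=7 cost=16
11. q=(3,26) nearest=6 d=11 new=(10,21) → add node 10 parent=6 cost=20
12. q=(31,34) nearest=8 d=13 new=(22,25) → add node 11 parent=8 cost=24
13. q=(17,43) nearest=11 d=18 new=(18,29) → add node 12 parent=11 cost=28
14. q=(17,3) nearest=9 d=2 new=(17,3) → add node 13 parent=9 cost=18
15. q=(29,10) nearest=8 d=11 new=(22,17) → add node 14 parent=8 cost=24
16. q=(21,1) nearest=9 d=4 new=(21,1) → add node 15 parent=9 cost=20
17. q=(16,7) nearest=7 d=3 new=(16,7) → add node 16 parent=7 cost=15
18. q=(29,29) nearest=11 d=7 new=(26,29) → add node 17 parent=11 cost=28
19. q=(26,34) nearest=17 d=5 new=(26,33) → add node 18 parent=17 cost=32
20. q=(17,14) nearest=4 d=3 new=(17,14) → add node 19 parent=4 cost=16; rewire 14→19 (21<24)
21. q=(17,10) nearest=4 d=3 new=(17,10) → add node 20 parent=4 cost=16
22. q=(20,20) nearest=8 d=2 new=(20,20) → add node 21 parent=8 cost=22
23. q=(2,31) nearest=10 d=10 new=(6,25) → blocked by [2,9]×[16,27], reject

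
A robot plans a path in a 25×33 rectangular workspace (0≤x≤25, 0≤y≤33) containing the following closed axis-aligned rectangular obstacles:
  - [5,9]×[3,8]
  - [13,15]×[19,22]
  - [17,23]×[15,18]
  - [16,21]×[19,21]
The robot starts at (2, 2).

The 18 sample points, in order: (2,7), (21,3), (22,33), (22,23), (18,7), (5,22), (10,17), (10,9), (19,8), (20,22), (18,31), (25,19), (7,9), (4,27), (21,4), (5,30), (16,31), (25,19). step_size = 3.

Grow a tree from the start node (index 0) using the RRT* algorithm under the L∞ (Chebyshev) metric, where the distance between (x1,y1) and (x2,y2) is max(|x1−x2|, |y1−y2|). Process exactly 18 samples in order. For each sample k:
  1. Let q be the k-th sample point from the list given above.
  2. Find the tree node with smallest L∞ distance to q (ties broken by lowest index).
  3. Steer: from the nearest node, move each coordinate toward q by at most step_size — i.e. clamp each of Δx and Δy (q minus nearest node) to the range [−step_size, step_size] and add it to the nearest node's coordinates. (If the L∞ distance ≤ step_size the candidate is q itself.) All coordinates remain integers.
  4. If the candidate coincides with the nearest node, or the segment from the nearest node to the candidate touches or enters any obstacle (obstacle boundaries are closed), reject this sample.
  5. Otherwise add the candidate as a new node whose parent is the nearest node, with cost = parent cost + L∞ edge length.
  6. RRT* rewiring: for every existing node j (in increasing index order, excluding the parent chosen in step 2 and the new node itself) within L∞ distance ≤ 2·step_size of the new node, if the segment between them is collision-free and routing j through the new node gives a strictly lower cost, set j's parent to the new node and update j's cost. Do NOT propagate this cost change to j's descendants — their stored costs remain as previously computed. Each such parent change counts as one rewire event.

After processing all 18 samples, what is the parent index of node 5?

Parent of node 5: 4

1. q=(2,7) nearest=0 d=5 new=(2,5) → add node 1 parent=0 cost=3
2. q=(21,3) nearest=0 d=19 new=(5,3) → blocked by [5,9]×[3,8], reject
3. q=(22,33) nearest=1 d=28 new=(5,8) → blocked by [5,9]×[3,8], reject
4. q=(22,23) nearest=1 d=20 new=(5,8) → blocked by [5,9]×[3,8], reject
5. q=(18,7) nearest=0 d=16 new=(5,5) → blocked by [5,9]×[3,8], reject
6. q=(5,22) nearest=1 d=17 new=(5,8) → blocked by [5,9]×[3,8], reject
7. q=(10,17) nearest=1 d=12 new=(5,8) → blocked by [5,9]×[3,8], reject
8. q=(10,9) nearest=0 d=8 new=(5,5) → blocked by [5,9]×[3,8], reject
9. q=(19,8) nearest=0 d=17 new=(5,5) → blocked by [5,9]×[3,8], reject
10. q=(20,22) nearest=1 d=18 new=(5,8) → blocked by [5,9]×[3,8], reject
11. q=(18,31) nearest=1 d=26 new=(5,8) → blocked by [5,9]×[3,8], reject
12. q=(25,19) nearest=0 d=23 new=(5,5) → blocked by [5,9]×[3,8], reject
13. q=(7,9) nearest=1 d=5 new=(5,8) → blocked by [5,9]×[3,8], reject
14. q=(4,27) nearest=1 d=22 new=(4,8) → add node 2 parent=1 cost=6
15. q=(21,4) nearest=2 d=17 new=(7,5) → blocked by [5,9]×[3,8], reject
16. q=(5,30) nearest=2 d=22 new=(5,11) → add node 3 parent=2 cost=9
17. q=(16,31) nearest=3 d=20 new=(8,14) → add node 4 parent=3 cost=12
18. q=(25,19) nearest=4 d=17 new=(11,17) → add node 5 parent=4 cost=15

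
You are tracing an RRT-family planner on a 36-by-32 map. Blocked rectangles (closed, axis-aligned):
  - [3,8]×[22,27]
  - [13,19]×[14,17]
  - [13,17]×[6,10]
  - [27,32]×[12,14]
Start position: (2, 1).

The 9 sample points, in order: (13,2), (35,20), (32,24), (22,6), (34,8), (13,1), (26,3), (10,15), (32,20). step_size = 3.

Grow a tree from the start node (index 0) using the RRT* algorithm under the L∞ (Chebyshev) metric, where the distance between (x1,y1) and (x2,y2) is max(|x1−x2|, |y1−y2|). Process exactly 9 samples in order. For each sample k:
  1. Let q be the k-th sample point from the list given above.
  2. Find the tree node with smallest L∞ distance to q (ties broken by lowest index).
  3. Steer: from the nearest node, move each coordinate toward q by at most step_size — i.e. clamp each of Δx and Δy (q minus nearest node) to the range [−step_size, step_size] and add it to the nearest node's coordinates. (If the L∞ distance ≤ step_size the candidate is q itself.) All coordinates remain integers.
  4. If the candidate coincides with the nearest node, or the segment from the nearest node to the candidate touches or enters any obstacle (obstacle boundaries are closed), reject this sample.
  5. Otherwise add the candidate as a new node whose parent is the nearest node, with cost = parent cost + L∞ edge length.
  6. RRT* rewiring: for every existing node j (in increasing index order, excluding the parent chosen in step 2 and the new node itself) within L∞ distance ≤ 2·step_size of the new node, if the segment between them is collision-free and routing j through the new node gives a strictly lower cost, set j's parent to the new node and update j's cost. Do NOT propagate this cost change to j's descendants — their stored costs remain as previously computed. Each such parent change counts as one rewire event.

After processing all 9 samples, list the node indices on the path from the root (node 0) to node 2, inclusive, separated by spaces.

Path: 0 1 2

1. q=(13,2) nearest=0 d=11 new=(5,2) → add node 1 parent=0 cost=3
2. q=(35,20) nearest=1 d=30 new=(8,5) → add node 2 parent=1 cost=6
3. q=(32,24) nearest=2 d=24 new=(11,8) → add node 3 parent=2 cost=9
4. q=(22,6) nearest=3 d=11 new=(14,6) → blocked by [13,17]×[6,10], reject
5. q=(34,8) nearest=3 d=23 new=(14,8) → blocked by [13,17]×[6,10], reject
6. q=(13,1) nearest=2 d=5 new=(11,2) → add node 4 parent=2 cost=9
7. q=(26,3) nearest=3 d=15 new=(14,5) → blocked by [13,17]×[6,10], reject
8. q=(10,15) nearest=3 d=7 new=(10,11) → add node 5 parent=3 cost=12
9. q=(32,20) nearest=3 d=21 new=(14,11) → blocked by [13,17]×[6,10], reject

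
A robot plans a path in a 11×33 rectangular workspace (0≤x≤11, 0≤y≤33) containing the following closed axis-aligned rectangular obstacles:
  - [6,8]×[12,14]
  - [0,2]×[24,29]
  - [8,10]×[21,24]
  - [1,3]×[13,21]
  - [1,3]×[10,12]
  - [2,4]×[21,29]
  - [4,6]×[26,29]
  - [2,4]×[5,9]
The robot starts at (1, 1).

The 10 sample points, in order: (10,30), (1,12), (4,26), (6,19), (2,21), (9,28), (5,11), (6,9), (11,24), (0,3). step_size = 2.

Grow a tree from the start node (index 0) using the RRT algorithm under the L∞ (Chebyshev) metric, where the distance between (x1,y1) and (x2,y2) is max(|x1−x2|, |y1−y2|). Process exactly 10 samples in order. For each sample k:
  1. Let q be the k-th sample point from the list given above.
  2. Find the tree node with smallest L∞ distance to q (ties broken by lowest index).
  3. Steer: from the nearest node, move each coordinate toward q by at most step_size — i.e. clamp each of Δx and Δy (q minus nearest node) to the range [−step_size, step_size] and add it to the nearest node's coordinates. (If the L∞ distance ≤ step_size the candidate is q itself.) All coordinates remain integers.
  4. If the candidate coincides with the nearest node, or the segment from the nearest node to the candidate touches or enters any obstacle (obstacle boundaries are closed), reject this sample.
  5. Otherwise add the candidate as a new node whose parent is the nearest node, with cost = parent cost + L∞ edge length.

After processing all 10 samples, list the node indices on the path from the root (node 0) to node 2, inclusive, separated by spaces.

1. q=(10,30) nearest=0 d=29 new=(3,3) → add node 1 parent=0 cost=2
2. q=(1,12) nearest=1 d=9 new=(1,5) → add node 2 parent=1 cost=4
3. q=(4,26) nearest=2 d=21 new=(3,7) → blocked by [2,4]×[5,9], reject
4. q=(6,19) nearest=2 d=14 new=(3,7) → blocked by [2,4]×[5,9], reject
5. q=(2,21) nearest=2 d=16 new=(2,7) → blocked by [2,4]×[5,9], reject
6. q=(9,28) nearest=2 d=23 new=(3,7) → blocked by [2,4]×[5,9], reject
7. q=(5,11) nearest=2 d=6 new=(3,7) → blocked by [2,4]×[5,9], reject
8. q=(6,9) nearest=2 d=5 new=(3,7) → blocked by [2,4]×[5,9], reject
9. q=(11,24) nearest=2 d=19 new=(3,7) → blocked by [2,4]×[5,9], reject
10. q=(0,3) nearest=0 d=2 new=(0,3) → add node 3 parent=0 cost=2

Path: 0 1 2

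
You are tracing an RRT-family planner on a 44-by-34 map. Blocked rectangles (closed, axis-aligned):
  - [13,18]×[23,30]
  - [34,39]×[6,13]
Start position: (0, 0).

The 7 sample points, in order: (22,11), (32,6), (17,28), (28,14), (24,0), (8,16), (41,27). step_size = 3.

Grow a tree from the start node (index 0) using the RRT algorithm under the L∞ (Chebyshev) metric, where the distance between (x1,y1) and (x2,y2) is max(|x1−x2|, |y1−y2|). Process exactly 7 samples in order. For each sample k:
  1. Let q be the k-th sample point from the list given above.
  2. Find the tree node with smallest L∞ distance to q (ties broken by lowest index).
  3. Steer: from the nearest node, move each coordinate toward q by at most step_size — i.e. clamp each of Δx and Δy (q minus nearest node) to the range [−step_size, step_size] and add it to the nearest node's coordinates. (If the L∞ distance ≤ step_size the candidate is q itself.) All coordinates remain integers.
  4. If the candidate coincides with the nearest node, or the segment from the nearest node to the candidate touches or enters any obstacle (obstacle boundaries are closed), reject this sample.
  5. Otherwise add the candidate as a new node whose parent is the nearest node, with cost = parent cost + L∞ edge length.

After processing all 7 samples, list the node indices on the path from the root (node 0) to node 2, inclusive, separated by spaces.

1. q=(22,11) nearest=0 d=22 new=(3,3) → add node 1 parent=0 cost=3
2. q=(32,6) nearest=1 d=29 new=(6,6) → add node 2 parent=1 cost=6
3. q=(17,28) nearest=2 d=22 new=(9,9) → add node 3 parent=2 cost=9
4. q=(28,14) nearest=3 d=19 new=(12,12) → add node 4 parent=3 cost=12
5. q=(24,0) nearest=4 d=12 new=(15,9) → add node 5 parent=4 cost=15
6. q=(8,16) nearest=4 d=4 new=(9,15) → add node 6 parent=4 cost=15
7. q=(41,27) nearest=5 d=26 new=(18,12) → add node 7 parent=5 cost=18

Path: 0 1 2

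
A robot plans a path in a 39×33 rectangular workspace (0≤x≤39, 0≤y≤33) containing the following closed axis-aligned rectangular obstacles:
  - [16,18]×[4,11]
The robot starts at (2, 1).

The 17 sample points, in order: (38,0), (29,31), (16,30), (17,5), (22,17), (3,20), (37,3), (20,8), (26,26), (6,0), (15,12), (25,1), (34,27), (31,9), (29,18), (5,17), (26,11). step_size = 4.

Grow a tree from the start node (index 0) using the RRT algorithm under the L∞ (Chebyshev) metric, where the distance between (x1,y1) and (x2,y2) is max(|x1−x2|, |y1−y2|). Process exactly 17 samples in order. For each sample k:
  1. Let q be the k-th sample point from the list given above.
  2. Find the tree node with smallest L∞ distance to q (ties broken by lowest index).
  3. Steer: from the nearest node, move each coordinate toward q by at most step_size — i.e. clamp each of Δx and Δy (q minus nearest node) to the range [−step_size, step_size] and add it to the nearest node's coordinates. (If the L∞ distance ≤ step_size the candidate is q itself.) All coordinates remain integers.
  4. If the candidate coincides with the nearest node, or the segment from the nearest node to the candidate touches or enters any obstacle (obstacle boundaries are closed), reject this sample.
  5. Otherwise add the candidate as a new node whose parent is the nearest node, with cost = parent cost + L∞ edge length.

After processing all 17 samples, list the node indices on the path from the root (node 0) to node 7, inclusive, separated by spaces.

1. q=(38,0) nearest=0 d=36 new=(6,0) → add node 1 parent=0 cost=4
2. q=(29,31) nearest=0 d=30 new=(6,5) → add node 2 parent=0 cost=4
3. q=(16,30) nearest=2 d=25 new=(10,9) → add node 3 parent=2 cost=8
4. q=(17,5) nearest=3 d=7 new=(14,5) → add node 4 parent=3 cost=12
5. q=(22,17) nearest=3 d=12 new=(14,13) → add node 5 parent=3 cost=12
6. q=(3,20) nearest=3 d=11 new=(6,13) → add node 6 parent=3 cost=12
7. q=(37,3) nearest=4 d=23 new=(18,3) → blocked by [16,18]×[4,11], reject
8. q=(20,8) nearest=4 d=6 new=(18,8) → blocked by [16,18]×[4,11], reject
9. q=(26,26) nearest=5 d=13 new=(18,17) → add node 7 parent=5 cost=16
10. q=(6,0) nearest=1 d=0 → coincident, reject
11. q=(15,12) nearest=5 d=1 new=(15,12) → add node 8 parent=5 cost=13
12. q=(25,1) nearest=4 d=11 new=(18,1) → add node 9 parent=4 cost=16
13. q=(34,27) nearest=7 d=16 new=(22,21) → add node 10 parent=7 cost=20
14. q=(31,9) nearest=10 d=12 new=(26,17) → add node 11 parent=10 cost=24
15. q=(29,18) nearest=11 d=3 new=(29,18) → add node 12 parent=11 cost=27
16. q=(5,17) nearest=6 d=4 new=(5,17) → add node 13 parent=6 cost=16
17. q=(26,11) nearest=11 d=6 new=(26,13) → add node 14 parent=11 cost=28

Path: 0 2 3 5 7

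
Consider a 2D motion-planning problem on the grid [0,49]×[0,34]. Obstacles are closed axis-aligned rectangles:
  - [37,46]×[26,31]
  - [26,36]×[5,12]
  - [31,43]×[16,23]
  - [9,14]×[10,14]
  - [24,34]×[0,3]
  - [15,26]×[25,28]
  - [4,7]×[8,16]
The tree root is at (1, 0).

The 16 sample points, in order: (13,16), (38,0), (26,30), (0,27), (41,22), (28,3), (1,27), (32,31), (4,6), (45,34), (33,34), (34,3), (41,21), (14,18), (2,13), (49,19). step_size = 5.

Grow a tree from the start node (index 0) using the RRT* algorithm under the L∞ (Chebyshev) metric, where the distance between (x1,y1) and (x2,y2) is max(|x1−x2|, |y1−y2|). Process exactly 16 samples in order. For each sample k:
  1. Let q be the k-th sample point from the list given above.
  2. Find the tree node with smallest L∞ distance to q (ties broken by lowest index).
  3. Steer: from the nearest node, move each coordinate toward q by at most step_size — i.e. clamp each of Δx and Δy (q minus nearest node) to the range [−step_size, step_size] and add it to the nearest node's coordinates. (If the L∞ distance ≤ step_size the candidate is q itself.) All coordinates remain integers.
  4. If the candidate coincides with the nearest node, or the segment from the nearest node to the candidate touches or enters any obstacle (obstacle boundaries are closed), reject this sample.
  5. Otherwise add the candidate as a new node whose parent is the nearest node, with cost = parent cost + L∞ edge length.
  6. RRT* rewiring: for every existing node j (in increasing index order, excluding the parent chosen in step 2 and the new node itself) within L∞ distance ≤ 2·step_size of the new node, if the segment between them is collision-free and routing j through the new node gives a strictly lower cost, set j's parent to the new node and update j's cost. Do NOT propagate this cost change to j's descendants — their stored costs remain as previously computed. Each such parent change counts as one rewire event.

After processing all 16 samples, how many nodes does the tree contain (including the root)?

Node count: 12

1. q=(13,16) nearest=0 d=16 new=(6,5) → add node 1 parent=0 cost=5
2. q=(38,0) nearest=1 d=32 new=(11,0) → add node 2 parent=1 cost=10
3. q=(26,30) nearest=1 d=25 new=(11,10) → blocked by [9,14]×[10,14], reject
4. q=(0,27) nearest=1 d=22 new=(1,10) → add node 3 parent=1 cost=10
5. q=(41,22) nearest=2 d=30 new=(16,5) → add node 4 parent=2 cost=15
6. q=(28,3) nearest=4 d=12 new=(21,3) → add node 5 parent=4 cost=20
7. q=(1,27) nearest=3 d=17 new=(1,15) → add node 6 parent=3 cost=15
8. q=(32,31) nearest=1 d=26 new=(11,10) → blocked by [9,14]×[10,14], reject
9. q=(4,6) nearest=1 d=2 new=(4,6) → add node 7 parent=1 cost=7
10. q=(45,34) nearest=4 d=29 new=(21,10) → add node 8 parent=4 cost=20
11. q=(33,34) nearest=8 d=24 new=(26,15) → add node 9 parent=8 cost=25
12. q=(34,3) nearest=9 d=12 new=(31,10) → blocked by [26,36]×[5,12], reject
13. q=(41,21) nearest=9 d=15 new=(31,20) → blocked by [31,43]×[16,23], reject
14. q=(14,18) nearest=8 d=8 new=(16,15) → add node 10 parent=8 cost=25
15. q=(2,13) nearest=6 d=2 new=(2,13) → add node 11 parent=6 cost=17
16. q=(49,19) nearest=9 d=23 new=(31,19) → blocked by [31,43]×[16,23], reject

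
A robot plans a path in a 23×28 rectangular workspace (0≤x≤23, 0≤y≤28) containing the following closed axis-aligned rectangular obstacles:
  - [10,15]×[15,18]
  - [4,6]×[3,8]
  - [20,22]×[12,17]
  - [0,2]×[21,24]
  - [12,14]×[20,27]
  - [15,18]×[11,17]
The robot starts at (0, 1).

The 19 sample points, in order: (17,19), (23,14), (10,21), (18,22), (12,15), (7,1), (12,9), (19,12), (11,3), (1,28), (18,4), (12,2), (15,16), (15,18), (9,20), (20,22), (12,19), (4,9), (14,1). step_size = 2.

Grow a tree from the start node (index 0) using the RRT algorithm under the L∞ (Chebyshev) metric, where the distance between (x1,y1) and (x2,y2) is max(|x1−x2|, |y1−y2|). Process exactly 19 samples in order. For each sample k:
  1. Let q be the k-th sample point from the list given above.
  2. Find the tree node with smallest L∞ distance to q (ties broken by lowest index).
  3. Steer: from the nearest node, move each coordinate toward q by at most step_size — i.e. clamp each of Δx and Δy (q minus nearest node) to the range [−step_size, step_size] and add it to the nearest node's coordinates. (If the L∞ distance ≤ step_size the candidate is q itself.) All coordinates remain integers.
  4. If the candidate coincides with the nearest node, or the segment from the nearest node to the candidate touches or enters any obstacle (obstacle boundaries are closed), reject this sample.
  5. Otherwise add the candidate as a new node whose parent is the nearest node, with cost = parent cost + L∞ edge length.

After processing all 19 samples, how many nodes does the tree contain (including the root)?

1. q=(17,19) nearest=0 d=18 new=(2,3) → add node 1 parent=0 cost=2
2. q=(23,14) nearest=1 d=21 new=(4,5) → blocked by [4,6]×[3,8], reject
3. q=(10,21) nearest=1 d=18 new=(4,5) → blocked by [4,6]×[3,8], reject
4. q=(18,22) nearest=1 d=19 new=(4,5) → blocked by [4,6]×[3,8], reject
5. q=(12,15) nearest=1 d=12 new=(4,5) → blocked by [4,6]×[3,8], reject
6. q=(7,1) nearest=1 d=5 new=(4,1) → add node 2 parent=1 cost=4
7. q=(12,9) nearest=2 d=8 new=(6,3) → blocked by [4,6]×[3,8], reject
8. q=(19,12) nearest=2 d=15 new=(6,3) → blocked by [4,6]×[3,8], reject
9. q=(11,3) nearest=2 d=7 new=(6,3) → blocked by [4,6]×[3,8], reject
10. q=(1,28) nearest=1 d=25 new=(1,5) → add node 3 parent=1 cost=4
11. q=(18,4) nearest=2 d=14 new=(6,3) → blocked by [4,6]×[3,8], reject
12. q=(12,2) nearest=2 d=8 new=(6,2) → add node 4 parent=2 cost=6
13. q=(15,16) nearest=1 d=13 new=(4,5) → blocked by [4,6]×[3,8], reject
14. q=(15,18) nearest=3 d=14 new=(3,7) → add node 5 parent=3 cost=6
15. q=(9,20) nearest=5 d=13 new=(5,9) → blocked by [4,6]×[3,8], reject
16. q=(20,22) nearest=5 d=17 new=(5,9) → blocked by [4,6]×[3,8], reject
17. q=(12,19) nearest=5 d=12 new=(5,9) → blocked by [4,6]×[3,8], reject
18. q=(4,9) nearest=5 d=2 new=(4,9) → add node 6 parent=5 cost=8
19. q=(14,1) nearest=4 d=8 new=(8,1) → add node 7 parent=4 cost=8

Node count: 8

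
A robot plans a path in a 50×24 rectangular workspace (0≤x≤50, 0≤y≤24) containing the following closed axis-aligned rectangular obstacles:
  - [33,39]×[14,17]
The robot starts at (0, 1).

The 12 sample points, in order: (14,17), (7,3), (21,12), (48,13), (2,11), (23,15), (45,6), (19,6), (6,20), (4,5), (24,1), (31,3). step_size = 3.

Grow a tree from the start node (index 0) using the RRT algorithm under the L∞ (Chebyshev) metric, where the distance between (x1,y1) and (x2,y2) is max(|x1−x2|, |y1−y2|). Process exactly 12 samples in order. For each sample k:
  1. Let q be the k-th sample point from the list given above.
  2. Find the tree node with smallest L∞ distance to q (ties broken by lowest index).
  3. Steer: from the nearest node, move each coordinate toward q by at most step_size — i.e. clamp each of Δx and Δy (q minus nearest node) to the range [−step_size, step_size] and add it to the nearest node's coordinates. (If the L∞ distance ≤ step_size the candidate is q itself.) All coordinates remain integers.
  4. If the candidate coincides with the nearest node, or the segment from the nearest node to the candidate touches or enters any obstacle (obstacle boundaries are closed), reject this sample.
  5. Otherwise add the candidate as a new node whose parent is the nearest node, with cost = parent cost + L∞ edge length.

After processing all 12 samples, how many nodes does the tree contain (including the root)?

Node count: 13

1. q=(14,17) nearest=0 d=16 new=(3,4) → add node 1 parent=0 cost=3
2. q=(7,3) nearest=1 d=4 new=(6,3) → add node 2 parent=1 cost=6
3. q=(21,12) nearest=2 d=15 new=(9,6) → add node 3 parent=2 cost=9
4. q=(48,13) nearest=3 d=39 new=(12,9) → add node 4 parent=3 cost=12
5. q=(2,11) nearest=1 d=7 new=(2,7) → add node 5 parent=1 cost=6
6. q=(23,15) nearest=4 d=11 new=(15,12) → add node 6 parent=4 cost=15
7. q=(45,6) nearest=6 d=30 new=(18,9) → add node 7 parent=6 cost=18
8. q=(19,6) nearest=7 d=3 new=(19,6) → add node 8 parent=7 cost=21
9. q=(6,20) nearest=6 d=9 new=(12,15) → add node 9 parent=6 cost=18
10. q=(4,5) nearest=1 d=1 new=(4,5) → add node 10 parent=1 cost=4
11. q=(24,1) nearest=8 d=5 new=(22,3) → add node 11 parent=8 cost=24
12. q=(31,3) nearest=11 d=9 new=(25,3) → add node 12 parent=11 cost=27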